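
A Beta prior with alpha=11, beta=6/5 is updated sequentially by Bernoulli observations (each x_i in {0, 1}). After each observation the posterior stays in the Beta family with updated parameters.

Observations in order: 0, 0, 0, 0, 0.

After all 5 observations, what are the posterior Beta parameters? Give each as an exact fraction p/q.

alpha=11, beta=31/5

obs 1: x=0 → posterior Beta(11, 11/5)
obs 2: x=0 → posterior Beta(11, 16/5)
obs 3: x=0 → posterior Beta(11, 21/5)
obs 4: x=0 → posterior Beta(11, 26/5)
obs 5: x=0 → posterior Beta(11, 31/5)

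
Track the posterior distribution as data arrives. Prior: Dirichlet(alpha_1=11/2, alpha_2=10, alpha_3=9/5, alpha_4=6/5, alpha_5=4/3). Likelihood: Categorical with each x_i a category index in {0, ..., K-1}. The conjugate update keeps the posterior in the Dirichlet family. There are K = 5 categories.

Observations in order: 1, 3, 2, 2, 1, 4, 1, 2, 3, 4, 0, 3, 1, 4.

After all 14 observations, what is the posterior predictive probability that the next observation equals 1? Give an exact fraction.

obs 1: x=1 → posterior Dirichlet(11/2, 11, 9/5, 6/5, 4/3)
obs 2: x=3 → posterior Dirichlet(11/2, 11, 9/5, 11/5, 4/3)
obs 3: x=2 → posterior Dirichlet(11/2, 11, 14/5, 11/5, 4/3)
obs 4: x=2 → posterior Dirichlet(11/2, 11, 19/5, 11/5, 4/3)
obs 5: x=1 → posterior Dirichlet(11/2, 12, 19/5, 11/5, 4/3)
obs 6: x=4 → posterior Dirichlet(11/2, 12, 19/5, 11/5, 7/3)
obs 7: x=1 → posterior Dirichlet(11/2, 13, 19/5, 11/5, 7/3)
obs 8: x=2 → posterior Dirichlet(11/2, 13, 24/5, 11/5, 7/3)
obs 9: x=3 → posterior Dirichlet(11/2, 13, 24/5, 16/5, 7/3)
obs 10: x=4 → posterior Dirichlet(11/2, 13, 24/5, 16/5, 10/3)
obs 11: x=0 → posterior Dirichlet(13/2, 13, 24/5, 16/5, 10/3)
obs 12: x=3 → posterior Dirichlet(13/2, 13, 24/5, 21/5, 10/3)
obs 13: x=1 → posterior Dirichlet(13/2, 14, 24/5, 21/5, 10/3)
obs 14: x=4 → posterior Dirichlet(13/2, 14, 24/5, 21/5, 13/3)

12/29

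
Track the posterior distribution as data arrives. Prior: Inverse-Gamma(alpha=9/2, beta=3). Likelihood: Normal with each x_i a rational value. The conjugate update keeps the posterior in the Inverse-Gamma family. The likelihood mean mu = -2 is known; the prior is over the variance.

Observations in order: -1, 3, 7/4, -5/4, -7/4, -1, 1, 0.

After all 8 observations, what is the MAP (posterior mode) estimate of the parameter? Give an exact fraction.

971/304

obs 1: x=-1 → posterior Inverse-Gamma(5, 7/2)
obs 2: x=3 → posterior Inverse-Gamma(11/2, 16)
obs 3: x=7/4 → posterior Inverse-Gamma(6, 737/32)
obs 4: x=-5/4 → posterior Inverse-Gamma(13/2, 373/16)
obs 5: x=-7/4 → posterior Inverse-Gamma(7, 747/32)
obs 6: x=-1 → posterior Inverse-Gamma(15/2, 763/32)
obs 7: x=1 → posterior Inverse-Gamma(8, 907/32)
obs 8: x=0 → posterior Inverse-Gamma(17/2, 971/32)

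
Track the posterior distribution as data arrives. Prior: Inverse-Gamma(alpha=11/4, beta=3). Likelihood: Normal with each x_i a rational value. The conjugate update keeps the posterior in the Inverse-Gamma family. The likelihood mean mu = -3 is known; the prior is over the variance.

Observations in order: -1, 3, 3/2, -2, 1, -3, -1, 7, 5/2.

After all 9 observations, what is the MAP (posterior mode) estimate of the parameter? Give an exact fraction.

145/11

obs 1: x=-1 → posterior Inverse-Gamma(13/4, 5)
obs 2: x=3 → posterior Inverse-Gamma(15/4, 23)
obs 3: x=3/2 → posterior Inverse-Gamma(17/4, 265/8)
obs 4: x=-2 → posterior Inverse-Gamma(19/4, 269/8)
obs 5: x=1 → posterior Inverse-Gamma(21/4, 333/8)
obs 6: x=-3 → posterior Inverse-Gamma(23/4, 333/8)
obs 7: x=-1 → posterior Inverse-Gamma(25/4, 349/8)
obs 8: x=7 → posterior Inverse-Gamma(27/4, 749/8)
obs 9: x=5/2 → posterior Inverse-Gamma(29/4, 435/4)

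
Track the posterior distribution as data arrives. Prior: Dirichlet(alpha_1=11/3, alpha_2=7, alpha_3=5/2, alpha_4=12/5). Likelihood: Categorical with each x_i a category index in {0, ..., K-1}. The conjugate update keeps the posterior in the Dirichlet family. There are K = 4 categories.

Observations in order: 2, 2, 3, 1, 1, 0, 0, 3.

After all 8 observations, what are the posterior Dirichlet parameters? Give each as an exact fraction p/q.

obs 1: x=2 → posterior Dirichlet(11/3, 7, 7/2, 12/5)
obs 2: x=2 → posterior Dirichlet(11/3, 7, 9/2, 12/5)
obs 3: x=3 → posterior Dirichlet(11/3, 7, 9/2, 17/5)
obs 4: x=1 → posterior Dirichlet(11/3, 8, 9/2, 17/5)
obs 5: x=1 → posterior Dirichlet(11/3, 9, 9/2, 17/5)
obs 6: x=0 → posterior Dirichlet(14/3, 9, 9/2, 17/5)
obs 7: x=0 → posterior Dirichlet(17/3, 9, 9/2, 17/5)
obs 8: x=3 → posterior Dirichlet(17/3, 9, 9/2, 22/5)

alpha_1=17/3, alpha_2=9, alpha_3=9/2, alpha_4=22/5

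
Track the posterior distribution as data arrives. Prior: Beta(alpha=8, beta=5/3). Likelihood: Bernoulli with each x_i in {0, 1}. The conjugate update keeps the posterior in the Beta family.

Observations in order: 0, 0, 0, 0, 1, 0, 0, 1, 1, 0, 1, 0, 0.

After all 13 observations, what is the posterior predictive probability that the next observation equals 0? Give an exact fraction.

obs 1: x=0 → posterior Beta(8, 8/3)
obs 2: x=0 → posterior Beta(8, 11/3)
obs 3: x=0 → posterior Beta(8, 14/3)
obs 4: x=0 → posterior Beta(8, 17/3)
obs 5: x=1 → posterior Beta(9, 17/3)
obs 6: x=0 → posterior Beta(9, 20/3)
obs 7: x=0 → posterior Beta(9, 23/3)
obs 8: x=1 → posterior Beta(10, 23/3)
obs 9: x=1 → posterior Beta(11, 23/3)
obs 10: x=0 → posterior Beta(11, 26/3)
obs 11: x=1 → posterior Beta(12, 26/3)
obs 12: x=0 → posterior Beta(12, 29/3)
obs 13: x=0 → posterior Beta(12, 32/3)

8/17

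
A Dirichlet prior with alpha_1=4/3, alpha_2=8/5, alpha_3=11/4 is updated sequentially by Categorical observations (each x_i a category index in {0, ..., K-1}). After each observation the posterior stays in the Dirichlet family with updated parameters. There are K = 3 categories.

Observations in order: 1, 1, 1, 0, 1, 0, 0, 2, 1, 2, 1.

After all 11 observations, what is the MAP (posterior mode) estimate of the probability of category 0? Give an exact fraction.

200/821

obs 1: x=1 → posterior Dirichlet(4/3, 13/5, 11/4)
obs 2: x=1 → posterior Dirichlet(4/3, 18/5, 11/4)
obs 3: x=1 → posterior Dirichlet(4/3, 23/5, 11/4)
obs 4: x=0 → posterior Dirichlet(7/3, 23/5, 11/4)
obs 5: x=1 → posterior Dirichlet(7/3, 28/5, 11/4)
obs 6: x=0 → posterior Dirichlet(10/3, 28/5, 11/4)
obs 7: x=0 → posterior Dirichlet(13/3, 28/5, 11/4)
obs 8: x=2 → posterior Dirichlet(13/3, 28/5, 15/4)
obs 9: x=1 → posterior Dirichlet(13/3, 33/5, 15/4)
obs 10: x=2 → posterior Dirichlet(13/3, 33/5, 19/4)
obs 11: x=1 → posterior Dirichlet(13/3, 38/5, 19/4)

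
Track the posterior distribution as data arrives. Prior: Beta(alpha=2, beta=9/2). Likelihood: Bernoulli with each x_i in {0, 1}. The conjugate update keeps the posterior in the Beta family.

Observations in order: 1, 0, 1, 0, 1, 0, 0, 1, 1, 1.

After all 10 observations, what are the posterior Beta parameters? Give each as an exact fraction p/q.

alpha=8, beta=17/2

obs 1: x=1 → posterior Beta(3, 9/2)
obs 2: x=0 → posterior Beta(3, 11/2)
obs 3: x=1 → posterior Beta(4, 11/2)
obs 4: x=0 → posterior Beta(4, 13/2)
obs 5: x=1 → posterior Beta(5, 13/2)
obs 6: x=0 → posterior Beta(5, 15/2)
obs 7: x=0 → posterior Beta(5, 17/2)
obs 8: x=1 → posterior Beta(6, 17/2)
obs 9: x=1 → posterior Beta(7, 17/2)
obs 10: x=1 → posterior Beta(8, 17/2)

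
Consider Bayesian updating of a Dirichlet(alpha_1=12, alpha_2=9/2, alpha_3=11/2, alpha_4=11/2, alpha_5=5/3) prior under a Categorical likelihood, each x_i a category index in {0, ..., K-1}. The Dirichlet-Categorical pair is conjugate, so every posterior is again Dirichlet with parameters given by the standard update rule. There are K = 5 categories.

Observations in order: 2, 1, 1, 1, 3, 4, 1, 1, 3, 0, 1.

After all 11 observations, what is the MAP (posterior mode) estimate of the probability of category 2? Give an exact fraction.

obs 1: x=2 → posterior Dirichlet(12, 9/2, 13/2, 11/2, 5/3)
obs 2: x=1 → posterior Dirichlet(12, 11/2, 13/2, 11/2, 5/3)
obs 3: x=1 → posterior Dirichlet(12, 13/2, 13/2, 11/2, 5/3)
obs 4: x=1 → posterior Dirichlet(12, 15/2, 13/2, 11/2, 5/3)
obs 5: x=3 → posterior Dirichlet(12, 15/2, 13/2, 13/2, 5/3)
obs 6: x=4 → posterior Dirichlet(12, 15/2, 13/2, 13/2, 8/3)
obs 7: x=1 → posterior Dirichlet(12, 17/2, 13/2, 13/2, 8/3)
obs 8: x=1 → posterior Dirichlet(12, 19/2, 13/2, 13/2, 8/3)
obs 9: x=3 → posterior Dirichlet(12, 19/2, 13/2, 15/2, 8/3)
obs 10: x=0 → posterior Dirichlet(13, 19/2, 13/2, 15/2, 8/3)
obs 11: x=1 → posterior Dirichlet(13, 21/2, 13/2, 15/2, 8/3)

33/211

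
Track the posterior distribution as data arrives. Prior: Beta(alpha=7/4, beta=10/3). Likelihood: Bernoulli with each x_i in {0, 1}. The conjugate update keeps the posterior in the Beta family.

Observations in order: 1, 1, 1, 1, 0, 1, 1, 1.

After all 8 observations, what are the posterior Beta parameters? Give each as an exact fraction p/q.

obs 1: x=1 → posterior Beta(11/4, 10/3)
obs 2: x=1 → posterior Beta(15/4, 10/3)
obs 3: x=1 → posterior Beta(19/4, 10/3)
obs 4: x=1 → posterior Beta(23/4, 10/3)
obs 5: x=0 → posterior Beta(23/4, 13/3)
obs 6: x=1 → posterior Beta(27/4, 13/3)
obs 7: x=1 → posterior Beta(31/4, 13/3)
obs 8: x=1 → posterior Beta(35/4, 13/3)

alpha=35/4, beta=13/3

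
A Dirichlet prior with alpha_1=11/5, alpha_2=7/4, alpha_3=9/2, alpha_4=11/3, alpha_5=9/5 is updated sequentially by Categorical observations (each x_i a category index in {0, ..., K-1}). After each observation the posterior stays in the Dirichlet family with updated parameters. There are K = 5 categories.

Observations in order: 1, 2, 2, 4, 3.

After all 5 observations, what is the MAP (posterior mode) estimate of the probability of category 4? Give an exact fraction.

obs 1: x=1 → posterior Dirichlet(11/5, 11/4, 9/2, 11/3, 9/5)
obs 2: x=2 → posterior Dirichlet(11/5, 11/4, 11/2, 11/3, 9/5)
obs 3: x=2 → posterior Dirichlet(11/5, 11/4, 13/2, 11/3, 9/5)
obs 4: x=4 → posterior Dirichlet(11/5, 11/4, 13/2, 11/3, 14/5)
obs 5: x=3 → posterior Dirichlet(11/5, 11/4, 13/2, 14/3, 14/5)

108/835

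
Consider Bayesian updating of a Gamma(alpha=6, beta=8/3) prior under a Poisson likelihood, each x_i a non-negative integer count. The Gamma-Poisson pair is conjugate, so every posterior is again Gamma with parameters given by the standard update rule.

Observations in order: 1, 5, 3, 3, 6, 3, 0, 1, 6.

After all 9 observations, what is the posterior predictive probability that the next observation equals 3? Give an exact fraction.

obs 1: x=1 → posterior Gamma(7, 11/3)
obs 2: x=5 → posterior Gamma(12, 14/3)
obs 3: x=3 → posterior Gamma(15, 17/3)
obs 4: x=3 → posterior Gamma(18, 20/3)
obs 5: x=6 → posterior Gamma(24, 23/3)
obs 6: x=3 → posterior Gamma(27, 26/3)
obs 7: x=0 → posterior Gamma(27, 29/3)
obs 8: x=1 → posterior Gamma(28, 32/3)
obs 9: x=6 → posterior Gamma(34, 35/3)

1518152826610662754325609918810400995425879955291748046875/7078367118289434092502824031948182757338732689673789898752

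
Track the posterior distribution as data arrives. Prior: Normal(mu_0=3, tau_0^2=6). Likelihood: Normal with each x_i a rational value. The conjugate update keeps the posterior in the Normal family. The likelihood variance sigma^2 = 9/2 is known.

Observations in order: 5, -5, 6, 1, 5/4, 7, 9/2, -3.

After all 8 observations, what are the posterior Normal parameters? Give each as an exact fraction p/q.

mu_0=76/35, tau_0^2=18/35

obs 1: x=5 → posterior Normal(29/7, 18/7)
obs 2: x=-5 → posterior Normal(9/11, 18/11)
obs 3: x=6 → posterior Normal(11/5, 6/5)
obs 4: x=1 → posterior Normal(37/19, 18/19)
obs 5: x=5/4 → posterior Normal(42/23, 18/23)
obs 6: x=7 → posterior Normal(70/27, 2/3)
obs 7: x=9/2 → posterior Normal(88/31, 18/31)
obs 8: x=-3 → posterior Normal(76/35, 18/35)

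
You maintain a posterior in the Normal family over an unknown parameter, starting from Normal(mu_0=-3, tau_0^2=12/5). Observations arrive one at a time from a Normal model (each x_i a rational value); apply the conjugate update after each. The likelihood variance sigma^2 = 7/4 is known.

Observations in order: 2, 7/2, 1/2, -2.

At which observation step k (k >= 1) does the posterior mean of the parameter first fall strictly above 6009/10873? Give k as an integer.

obs 1: x=2 → posterior Normal(-9/83, 84/83)
obs 2: x=7/2 → posterior Normal(159/131, 84/131)
obs 3: x=1/2 → posterior Normal(183/179, 84/179)
obs 4: x=-2 → posterior Normal(87/227, 84/227)

k = 2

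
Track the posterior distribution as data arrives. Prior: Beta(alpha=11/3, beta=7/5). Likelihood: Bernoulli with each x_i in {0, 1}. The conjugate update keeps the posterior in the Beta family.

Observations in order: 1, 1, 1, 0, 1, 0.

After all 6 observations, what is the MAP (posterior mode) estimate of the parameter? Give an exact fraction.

obs 1: x=1 → posterior Beta(14/3, 7/5)
obs 2: x=1 → posterior Beta(17/3, 7/5)
obs 3: x=1 → posterior Beta(20/3, 7/5)
obs 4: x=0 → posterior Beta(20/3, 12/5)
obs 5: x=1 → posterior Beta(23/3, 12/5)
obs 6: x=0 → posterior Beta(23/3, 17/5)

25/34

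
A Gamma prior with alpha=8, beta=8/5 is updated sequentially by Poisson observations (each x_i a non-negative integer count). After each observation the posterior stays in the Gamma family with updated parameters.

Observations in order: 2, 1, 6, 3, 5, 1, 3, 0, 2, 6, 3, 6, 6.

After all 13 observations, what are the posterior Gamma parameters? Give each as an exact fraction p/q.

obs 1: x=2 → posterior Gamma(10, 13/5)
obs 2: x=1 → posterior Gamma(11, 18/5)
obs 3: x=6 → posterior Gamma(17, 23/5)
obs 4: x=3 → posterior Gamma(20, 28/5)
obs 5: x=5 → posterior Gamma(25, 33/5)
obs 6: x=1 → posterior Gamma(26, 38/5)
obs 7: x=3 → posterior Gamma(29, 43/5)
obs 8: x=0 → posterior Gamma(29, 48/5)
obs 9: x=2 → posterior Gamma(31, 53/5)
obs 10: x=6 → posterior Gamma(37, 58/5)
obs 11: x=3 → posterior Gamma(40, 63/5)
obs 12: x=6 → posterior Gamma(46, 68/5)
obs 13: x=6 → posterior Gamma(52, 73/5)

alpha=52, beta=73/5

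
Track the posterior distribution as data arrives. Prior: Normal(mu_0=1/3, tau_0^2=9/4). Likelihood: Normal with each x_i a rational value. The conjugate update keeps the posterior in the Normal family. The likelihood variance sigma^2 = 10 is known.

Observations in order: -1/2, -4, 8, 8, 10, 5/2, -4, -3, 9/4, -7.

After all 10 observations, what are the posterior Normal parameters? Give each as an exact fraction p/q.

obs 1: x=-1/2 → posterior Normal(53/294, 90/49)
obs 2: x=-4 → posterior Normal(-163/348, 45/29)
obs 3: x=8 → posterior Normal(269/402, 90/67)
obs 4: x=8 → posterior Normal(701/456, 45/38)
obs 5: x=10 → posterior Normal(73/30, 18/17)
obs 6: x=5/2 → posterior Normal(344/141, 45/47)
obs 7: x=-4 → posterior Normal(580/309, 90/103)
obs 8: x=-3 → posterior Normal(499/336, 45/56)
obs 9: x=9/4 → posterior Normal(2239/1452, 90/121)
obs 10: x=-7 → posterior Normal(1483/1560, 9/13)

mu_0=1483/1560, tau_0^2=9/13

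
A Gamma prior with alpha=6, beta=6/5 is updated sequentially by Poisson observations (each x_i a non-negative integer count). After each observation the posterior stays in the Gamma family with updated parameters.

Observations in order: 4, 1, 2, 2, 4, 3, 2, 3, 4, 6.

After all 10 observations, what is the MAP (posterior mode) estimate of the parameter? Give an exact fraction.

obs 1: x=4 → posterior Gamma(10, 11/5)
obs 2: x=1 → posterior Gamma(11, 16/5)
obs 3: x=2 → posterior Gamma(13, 21/5)
obs 4: x=2 → posterior Gamma(15, 26/5)
obs 5: x=4 → posterior Gamma(19, 31/5)
obs 6: x=3 → posterior Gamma(22, 36/5)
obs 7: x=2 → posterior Gamma(24, 41/5)
obs 8: x=3 → posterior Gamma(27, 46/5)
obs 9: x=4 → posterior Gamma(31, 51/5)
obs 10: x=6 → posterior Gamma(37, 56/5)

45/14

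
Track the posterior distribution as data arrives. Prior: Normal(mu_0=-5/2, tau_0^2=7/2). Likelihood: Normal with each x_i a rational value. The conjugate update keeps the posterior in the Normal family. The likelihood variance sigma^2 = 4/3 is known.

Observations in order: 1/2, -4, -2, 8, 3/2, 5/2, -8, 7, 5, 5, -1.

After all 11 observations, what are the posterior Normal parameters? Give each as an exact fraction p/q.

obs 1: x=1/2 → posterior Normal(-19/58, 28/29)
obs 2: x=-4 → posterior Normal(-187/100, 14/25)
obs 3: x=-2 → posterior Normal(-271/142, 28/71)
obs 4: x=8 → posterior Normal(65/184, 7/23)
obs 5: x=3/2 → posterior Normal(64/113, 28/113)
obs 6: x=5/2 → posterior Normal(233/268, 14/67)
obs 7: x=-8 → posterior Normal(-103/310, 28/155)
obs 8: x=7 → posterior Normal(191/352, 7/44)
obs 9: x=5 → posterior Normal(401/394, 28/197)
obs 10: x=5 → posterior Normal(611/436, 14/109)
obs 11: x=-1 → posterior Normal(569/478, 28/239)

mu_0=569/478, tau_0^2=28/239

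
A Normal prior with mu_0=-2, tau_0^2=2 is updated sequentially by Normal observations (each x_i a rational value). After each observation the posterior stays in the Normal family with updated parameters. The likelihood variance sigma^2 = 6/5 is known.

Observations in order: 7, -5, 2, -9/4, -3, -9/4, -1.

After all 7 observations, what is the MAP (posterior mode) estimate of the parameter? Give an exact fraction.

obs 1: x=7 → posterior Normal(29/8, 3/4)
obs 2: x=-5 → posterior Normal(4/13, 6/13)
obs 3: x=2 → posterior Normal(7/9, 1/3)
obs 4: x=-9/4 → posterior Normal(11/92, 6/23)
obs 5: x=-3 → posterior Normal(-7/16, 3/14)
obs 6: x=-9/4 → posterior Normal(-47/66, 2/11)
obs 7: x=-1 → posterior Normal(-3/4, 3/19)

-3/4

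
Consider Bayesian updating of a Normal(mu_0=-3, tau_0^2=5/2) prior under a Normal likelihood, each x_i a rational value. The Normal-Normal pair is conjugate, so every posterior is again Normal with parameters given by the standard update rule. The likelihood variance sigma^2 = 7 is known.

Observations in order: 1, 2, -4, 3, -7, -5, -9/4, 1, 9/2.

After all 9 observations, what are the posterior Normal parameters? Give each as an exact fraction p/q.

mu_0=-303/236, tau_0^2=35/59

obs 1: x=1 → posterior Normal(-37/19, 35/19)
obs 2: x=2 → posterior Normal(-9/8, 35/24)
obs 3: x=-4 → posterior Normal(-47/29, 35/29)
obs 4: x=3 → posterior Normal(-16/17, 35/34)
obs 5: x=-7 → posterior Normal(-67/39, 35/39)
obs 6: x=-5 → posterior Normal(-23/11, 35/44)
obs 7: x=-9/4 → posterior Normal(-59/28, 5/7)
obs 8: x=1 → posterior Normal(-131/72, 35/54)
obs 9: x=9/2 → posterior Normal(-303/236, 35/59)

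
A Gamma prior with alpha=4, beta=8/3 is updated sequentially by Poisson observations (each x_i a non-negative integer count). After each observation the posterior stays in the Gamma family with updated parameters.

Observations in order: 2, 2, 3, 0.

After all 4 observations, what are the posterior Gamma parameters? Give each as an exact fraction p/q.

alpha=11, beta=20/3

obs 1: x=2 → posterior Gamma(6, 11/3)
obs 2: x=2 → posterior Gamma(8, 14/3)
obs 3: x=3 → posterior Gamma(11, 17/3)
obs 4: x=0 → posterior Gamma(11, 20/3)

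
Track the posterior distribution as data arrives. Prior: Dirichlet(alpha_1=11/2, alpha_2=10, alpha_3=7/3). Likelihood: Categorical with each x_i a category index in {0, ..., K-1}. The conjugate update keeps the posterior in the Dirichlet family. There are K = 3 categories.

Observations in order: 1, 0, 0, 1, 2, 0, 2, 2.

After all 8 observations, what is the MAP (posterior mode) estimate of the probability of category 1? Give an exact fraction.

66/137

obs 1: x=1 → posterior Dirichlet(11/2, 11, 7/3)
obs 2: x=0 → posterior Dirichlet(13/2, 11, 7/3)
obs 3: x=0 → posterior Dirichlet(15/2, 11, 7/3)
obs 4: x=1 → posterior Dirichlet(15/2, 12, 7/3)
obs 5: x=2 → posterior Dirichlet(15/2, 12, 10/3)
obs 6: x=0 → posterior Dirichlet(17/2, 12, 10/3)
obs 7: x=2 → posterior Dirichlet(17/2, 12, 13/3)
obs 8: x=2 → posterior Dirichlet(17/2, 12, 16/3)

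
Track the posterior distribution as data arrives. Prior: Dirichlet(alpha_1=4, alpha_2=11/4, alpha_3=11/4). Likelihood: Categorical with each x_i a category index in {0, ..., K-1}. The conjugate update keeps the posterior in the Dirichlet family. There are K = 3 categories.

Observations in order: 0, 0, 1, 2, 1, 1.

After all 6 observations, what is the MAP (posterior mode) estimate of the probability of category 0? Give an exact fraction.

obs 1: x=0 → posterior Dirichlet(5, 11/4, 11/4)
obs 2: x=0 → posterior Dirichlet(6, 11/4, 11/4)
obs 3: x=1 → posterior Dirichlet(6, 15/4, 11/4)
obs 4: x=2 → posterior Dirichlet(6, 15/4, 15/4)
obs 5: x=1 → posterior Dirichlet(6, 19/4, 15/4)
obs 6: x=1 → posterior Dirichlet(6, 23/4, 15/4)

2/5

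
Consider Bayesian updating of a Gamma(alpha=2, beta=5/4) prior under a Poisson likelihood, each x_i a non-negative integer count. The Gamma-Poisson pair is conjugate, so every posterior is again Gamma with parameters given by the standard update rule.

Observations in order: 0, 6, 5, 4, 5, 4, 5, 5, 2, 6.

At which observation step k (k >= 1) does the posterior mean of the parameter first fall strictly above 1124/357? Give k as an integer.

k = 4

obs 1: x=0 → posterior Gamma(2, 9/4)
obs 2: x=6 → posterior Gamma(8, 13/4)
obs 3: x=5 → posterior Gamma(13, 17/4)
obs 4: x=4 → posterior Gamma(17, 21/4)
obs 5: x=5 → posterior Gamma(22, 25/4)
obs 6: x=4 → posterior Gamma(26, 29/4)
obs 7: x=5 → posterior Gamma(31, 33/4)
obs 8: x=5 → posterior Gamma(36, 37/4)
obs 9: x=2 → posterior Gamma(38, 41/4)
obs 10: x=6 → posterior Gamma(44, 45/4)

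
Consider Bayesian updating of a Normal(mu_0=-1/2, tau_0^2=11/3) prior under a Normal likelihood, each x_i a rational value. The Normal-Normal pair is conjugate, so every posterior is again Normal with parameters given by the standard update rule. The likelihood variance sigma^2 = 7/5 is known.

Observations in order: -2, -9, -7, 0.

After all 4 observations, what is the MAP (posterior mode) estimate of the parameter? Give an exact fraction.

-2001/482

obs 1: x=-2 → posterior Normal(-241/152, 77/76)
obs 2: x=-9 → posterior Normal(-1231/262, 77/131)
obs 3: x=-7 → posterior Normal(-667/124, 77/186)
obs 4: x=0 → posterior Normal(-2001/482, 77/241)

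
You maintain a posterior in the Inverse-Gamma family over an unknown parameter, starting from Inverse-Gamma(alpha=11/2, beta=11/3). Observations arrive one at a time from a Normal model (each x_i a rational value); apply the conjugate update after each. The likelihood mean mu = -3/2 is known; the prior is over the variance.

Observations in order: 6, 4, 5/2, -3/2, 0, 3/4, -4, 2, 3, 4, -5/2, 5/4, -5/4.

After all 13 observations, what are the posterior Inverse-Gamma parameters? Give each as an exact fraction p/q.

obs 1: x=6 → posterior Inverse-Gamma(6, 763/24)
obs 2: x=4 → posterior Inverse-Gamma(13/2, 563/12)
obs 3: x=5/2 → posterior Inverse-Gamma(7, 659/12)
obs 4: x=-3/2 → posterior Inverse-Gamma(15/2, 659/12)
obs 5: x=0 → posterior Inverse-Gamma(8, 1345/24)
obs 6: x=3/4 → posterior Inverse-Gamma(17/2, 5623/96)
obs 7: x=-4 → posterior Inverse-Gamma(9, 5923/96)
obs 8: x=2 → posterior Inverse-Gamma(19/2, 6511/96)
obs 9: x=3 → posterior Inverse-Gamma(10, 7483/96)
obs 10: x=4 → posterior Inverse-Gamma(21/2, 8935/96)
obs 11: x=-5/2 → posterior Inverse-Gamma(11, 8983/96)
obs 12: x=5/4 → posterior Inverse-Gamma(23/2, 4673/48)
obs 13: x=-5/4 → posterior Inverse-Gamma(12, 9349/96)

alpha=12, beta=9349/96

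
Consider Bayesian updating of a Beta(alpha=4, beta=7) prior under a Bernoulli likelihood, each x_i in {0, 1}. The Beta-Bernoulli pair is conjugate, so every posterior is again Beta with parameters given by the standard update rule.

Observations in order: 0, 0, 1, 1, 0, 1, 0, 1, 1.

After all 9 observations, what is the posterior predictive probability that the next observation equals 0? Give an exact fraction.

11/20

obs 1: x=0 → posterior Beta(4, 8)
obs 2: x=0 → posterior Beta(4, 9)
obs 3: x=1 → posterior Beta(5, 9)
obs 4: x=1 → posterior Beta(6, 9)
obs 5: x=0 → posterior Beta(6, 10)
obs 6: x=1 → posterior Beta(7, 10)
obs 7: x=0 → posterior Beta(7, 11)
obs 8: x=1 → posterior Beta(8, 11)
obs 9: x=1 → posterior Beta(9, 11)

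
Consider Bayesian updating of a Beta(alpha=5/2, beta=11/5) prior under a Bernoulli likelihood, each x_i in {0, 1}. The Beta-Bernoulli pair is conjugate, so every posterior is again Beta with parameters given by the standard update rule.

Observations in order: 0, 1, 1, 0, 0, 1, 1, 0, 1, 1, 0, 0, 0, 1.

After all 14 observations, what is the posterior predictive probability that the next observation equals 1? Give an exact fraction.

95/187

obs 1: x=0 → posterior Beta(5/2, 16/5)
obs 2: x=1 → posterior Beta(7/2, 16/5)
obs 3: x=1 → posterior Beta(9/2, 16/5)
obs 4: x=0 → posterior Beta(9/2, 21/5)
obs 5: x=0 → posterior Beta(9/2, 26/5)
obs 6: x=1 → posterior Beta(11/2, 26/5)
obs 7: x=1 → posterior Beta(13/2, 26/5)
obs 8: x=0 → posterior Beta(13/2, 31/5)
obs 9: x=1 → posterior Beta(15/2, 31/5)
obs 10: x=1 → posterior Beta(17/2, 31/5)
obs 11: x=0 → posterior Beta(17/2, 36/5)
obs 12: x=0 → posterior Beta(17/2, 41/5)
obs 13: x=0 → posterior Beta(17/2, 46/5)
obs 14: x=1 → posterior Beta(19/2, 46/5)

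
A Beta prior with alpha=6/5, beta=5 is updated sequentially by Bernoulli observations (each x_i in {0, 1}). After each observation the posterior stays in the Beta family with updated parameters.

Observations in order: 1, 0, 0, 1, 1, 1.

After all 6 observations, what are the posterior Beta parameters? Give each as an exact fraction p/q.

obs 1: x=1 → posterior Beta(11/5, 5)
obs 2: x=0 → posterior Beta(11/5, 6)
obs 3: x=0 → posterior Beta(11/5, 7)
obs 4: x=1 → posterior Beta(16/5, 7)
obs 5: x=1 → posterior Beta(21/5, 7)
obs 6: x=1 → posterior Beta(26/5, 7)

alpha=26/5, beta=7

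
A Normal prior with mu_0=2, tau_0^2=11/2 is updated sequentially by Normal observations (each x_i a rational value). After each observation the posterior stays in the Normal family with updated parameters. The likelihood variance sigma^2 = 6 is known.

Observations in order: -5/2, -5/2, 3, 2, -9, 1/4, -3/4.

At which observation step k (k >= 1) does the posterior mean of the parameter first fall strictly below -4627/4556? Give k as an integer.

k = 5

obs 1: x=-5/2 → posterior Normal(-7/46, 66/23)
obs 2: x=-5/2 → posterior Normal(-31/34, 33/17)
obs 3: x=3 → posterior Normal(2/45, 22/15)
obs 4: x=2 → posterior Normal(3/7, 33/28)
obs 5: x=-9 → posterior Normal(-75/67, 66/67)
obs 6: x=1/4 → posterior Normal(-289/312, 11/13)
obs 7: x=-3/4 → posterior Normal(-161/178, 66/89)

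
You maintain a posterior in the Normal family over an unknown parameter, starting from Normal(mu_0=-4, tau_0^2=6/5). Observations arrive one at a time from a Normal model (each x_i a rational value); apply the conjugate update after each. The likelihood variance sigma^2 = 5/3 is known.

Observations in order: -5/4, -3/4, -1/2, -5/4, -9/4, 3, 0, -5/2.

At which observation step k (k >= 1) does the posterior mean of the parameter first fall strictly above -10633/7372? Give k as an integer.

obs 1: x=-5/4 → posterior Normal(-245/86, 30/43)
obs 2: x=-3/4 → posterior Normal(-136/61, 30/61)
obs 3: x=-1/2 → posterior Normal(-145/79, 30/79)
obs 4: x=-5/4 → posterior Normal(-335/194, 30/97)
obs 5: x=-9/4 → posterior Normal(-208/115, 6/23)
obs 6: x=3 → posterior Normal(-22/19, 30/133)
obs 7: x=0 → posterior Normal(-154/151, 30/151)
obs 8: x=-5/2 → posterior Normal(-199/169, 30/169)

k = 6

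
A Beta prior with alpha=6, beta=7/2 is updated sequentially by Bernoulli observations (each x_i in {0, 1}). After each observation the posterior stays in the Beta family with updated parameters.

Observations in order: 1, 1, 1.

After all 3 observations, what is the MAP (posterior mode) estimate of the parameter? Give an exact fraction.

obs 1: x=1 → posterior Beta(7, 7/2)
obs 2: x=1 → posterior Beta(8, 7/2)
obs 3: x=1 → posterior Beta(9, 7/2)

16/21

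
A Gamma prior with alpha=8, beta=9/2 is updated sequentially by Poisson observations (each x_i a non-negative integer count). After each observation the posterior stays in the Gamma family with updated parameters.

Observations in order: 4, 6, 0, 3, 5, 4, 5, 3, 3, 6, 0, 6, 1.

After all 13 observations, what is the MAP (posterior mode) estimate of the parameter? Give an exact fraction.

106/35

obs 1: x=4 → posterior Gamma(12, 11/2)
obs 2: x=6 → posterior Gamma(18, 13/2)
obs 3: x=0 → posterior Gamma(18, 15/2)
obs 4: x=3 → posterior Gamma(21, 17/2)
obs 5: x=5 → posterior Gamma(26, 19/2)
obs 6: x=4 → posterior Gamma(30, 21/2)
obs 7: x=5 → posterior Gamma(35, 23/2)
obs 8: x=3 → posterior Gamma(38, 25/2)
obs 9: x=3 → posterior Gamma(41, 27/2)
obs 10: x=6 → posterior Gamma(47, 29/2)
obs 11: x=0 → posterior Gamma(47, 31/2)
obs 12: x=6 → posterior Gamma(53, 33/2)
obs 13: x=1 → posterior Gamma(54, 35/2)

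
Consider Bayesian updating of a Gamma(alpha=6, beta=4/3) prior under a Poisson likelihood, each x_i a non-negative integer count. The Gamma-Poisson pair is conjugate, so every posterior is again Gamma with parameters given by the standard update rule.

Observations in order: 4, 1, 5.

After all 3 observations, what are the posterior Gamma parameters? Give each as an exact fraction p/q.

alpha=16, beta=13/3

obs 1: x=4 → posterior Gamma(10, 7/3)
obs 2: x=1 → posterior Gamma(11, 10/3)
obs 3: x=5 → posterior Gamma(16, 13/3)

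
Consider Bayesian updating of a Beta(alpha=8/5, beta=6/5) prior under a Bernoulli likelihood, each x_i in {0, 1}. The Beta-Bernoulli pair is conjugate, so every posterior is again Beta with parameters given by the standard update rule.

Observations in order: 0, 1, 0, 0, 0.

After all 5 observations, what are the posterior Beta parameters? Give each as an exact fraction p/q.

alpha=13/5, beta=26/5

obs 1: x=0 → posterior Beta(8/5, 11/5)
obs 2: x=1 → posterior Beta(13/5, 11/5)
obs 3: x=0 → posterior Beta(13/5, 16/5)
obs 4: x=0 → posterior Beta(13/5, 21/5)
obs 5: x=0 → posterior Beta(13/5, 26/5)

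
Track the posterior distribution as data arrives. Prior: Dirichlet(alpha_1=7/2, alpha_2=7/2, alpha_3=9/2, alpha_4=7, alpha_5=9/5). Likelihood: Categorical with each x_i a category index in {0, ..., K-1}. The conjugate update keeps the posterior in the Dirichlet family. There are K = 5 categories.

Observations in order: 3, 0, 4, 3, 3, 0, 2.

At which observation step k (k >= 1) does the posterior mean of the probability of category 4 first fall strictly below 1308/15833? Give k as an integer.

k = 2

obs 1: x=3 → posterior Dirichlet(7/2, 7/2, 9/2, 8, 9/5)
obs 2: x=0 → posterior Dirichlet(9/2, 7/2, 9/2, 8, 9/5)
obs 3: x=4 → posterior Dirichlet(9/2, 7/2, 9/2, 8, 14/5)
obs 4: x=3 → posterior Dirichlet(9/2, 7/2, 9/2, 9, 14/5)
obs 5: x=3 → posterior Dirichlet(9/2, 7/2, 9/2, 10, 14/5)
obs 6: x=0 → posterior Dirichlet(11/2, 7/2, 9/2, 10, 14/5)
obs 7: x=2 → posterior Dirichlet(11/2, 7/2, 11/2, 10, 14/5)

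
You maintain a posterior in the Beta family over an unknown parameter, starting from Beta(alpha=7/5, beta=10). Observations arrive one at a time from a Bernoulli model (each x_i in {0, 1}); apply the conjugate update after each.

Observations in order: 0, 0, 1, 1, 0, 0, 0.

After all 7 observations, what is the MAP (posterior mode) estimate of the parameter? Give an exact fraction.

6/41

obs 1: x=0 → posterior Beta(7/5, 11)
obs 2: x=0 → posterior Beta(7/5, 12)
obs 3: x=1 → posterior Beta(12/5, 12)
obs 4: x=1 → posterior Beta(17/5, 12)
obs 5: x=0 → posterior Beta(17/5, 13)
obs 6: x=0 → posterior Beta(17/5, 14)
obs 7: x=0 → posterior Beta(17/5, 15)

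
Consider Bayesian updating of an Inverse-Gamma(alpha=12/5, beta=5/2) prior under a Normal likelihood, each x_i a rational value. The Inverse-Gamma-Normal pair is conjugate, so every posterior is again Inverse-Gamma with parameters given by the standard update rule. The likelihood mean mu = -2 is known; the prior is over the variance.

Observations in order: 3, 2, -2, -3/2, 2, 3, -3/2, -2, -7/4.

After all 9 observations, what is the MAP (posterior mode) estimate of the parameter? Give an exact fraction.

7005/1264

obs 1: x=3 → posterior Inverse-Gamma(29/10, 15)
obs 2: x=2 → posterior Inverse-Gamma(17/5, 23)
obs 3: x=-2 → posterior Inverse-Gamma(39/10, 23)
obs 4: x=-3/2 → posterior Inverse-Gamma(22/5, 185/8)
obs 5: x=2 → posterior Inverse-Gamma(49/10, 249/8)
obs 6: x=3 → posterior Inverse-Gamma(27/5, 349/8)
obs 7: x=-3/2 → posterior Inverse-Gamma(59/10, 175/4)
obs 8: x=-2 → posterior Inverse-Gamma(32/5, 175/4)
obs 9: x=-7/4 → posterior Inverse-Gamma(69/10, 1401/32)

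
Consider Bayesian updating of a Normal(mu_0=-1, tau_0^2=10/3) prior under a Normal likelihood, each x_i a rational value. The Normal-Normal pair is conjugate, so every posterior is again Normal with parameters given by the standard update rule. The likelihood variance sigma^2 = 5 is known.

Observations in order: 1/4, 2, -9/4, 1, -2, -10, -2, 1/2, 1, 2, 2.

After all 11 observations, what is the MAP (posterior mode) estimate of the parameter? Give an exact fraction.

obs 1: x=1/4 → posterior Normal(-1/2, 2)
obs 2: x=2 → posterior Normal(3/14, 10/7)
obs 3: x=-9/4 → posterior Normal(-1/3, 10/9)
obs 4: x=1 → posterior Normal(-1/11, 10/11)
obs 5: x=-2 → posterior Normal(-5/13, 10/13)
obs 6: x=-10 → posterior Normal(-5/3, 2/3)
obs 7: x=-2 → posterior Normal(-29/17, 10/17)
obs 8: x=1/2 → posterior Normal(-28/19, 10/19)
obs 9: x=1 → posterior Normal(-26/21, 10/21)
obs 10: x=2 → posterior Normal(-22/23, 10/23)
obs 11: x=2 → posterior Normal(-18/25, 2/5)

-18/25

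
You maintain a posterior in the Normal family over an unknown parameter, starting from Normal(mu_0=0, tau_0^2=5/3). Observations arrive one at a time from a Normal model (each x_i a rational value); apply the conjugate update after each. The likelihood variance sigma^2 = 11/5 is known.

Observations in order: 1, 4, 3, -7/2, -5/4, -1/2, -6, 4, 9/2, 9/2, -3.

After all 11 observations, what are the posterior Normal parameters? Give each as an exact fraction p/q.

mu_0=675/1232, tau_0^2=5/28

obs 1: x=1 → posterior Normal(25/58, 55/58)
obs 2: x=4 → posterior Normal(125/83, 55/83)
obs 3: x=3 → posterior Normal(50/27, 55/108)
obs 4: x=-7/2 → posterior Normal(225/266, 55/133)
obs 5: x=-5/4 → posterior Normal(325/632, 55/158)
obs 6: x=-1/2 → posterior Normal(275/732, 55/183)
obs 7: x=-6 → posterior Normal(-25/64, 55/208)
obs 8: x=4 → posterior Normal(75/932, 55/233)
obs 9: x=9/2 → posterior Normal(175/344, 55/258)
obs 10: x=9/2 → posterior Normal(975/1132, 55/283)
obs 11: x=-3 → posterior Normal(675/1232, 5/28)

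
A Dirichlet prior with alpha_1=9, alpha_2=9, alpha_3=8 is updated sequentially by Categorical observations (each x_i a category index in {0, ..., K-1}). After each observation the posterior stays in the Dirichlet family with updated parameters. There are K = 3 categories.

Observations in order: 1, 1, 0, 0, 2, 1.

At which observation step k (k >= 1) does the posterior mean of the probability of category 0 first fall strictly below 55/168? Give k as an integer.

k = 2

obs 1: x=1 → posterior Dirichlet(9, 10, 8)
obs 2: x=1 → posterior Dirichlet(9, 11, 8)
obs 3: x=0 → posterior Dirichlet(10, 11, 8)
obs 4: x=0 → posterior Dirichlet(11, 11, 8)
obs 5: x=2 → posterior Dirichlet(11, 11, 9)
obs 6: x=1 → posterior Dirichlet(11, 12, 9)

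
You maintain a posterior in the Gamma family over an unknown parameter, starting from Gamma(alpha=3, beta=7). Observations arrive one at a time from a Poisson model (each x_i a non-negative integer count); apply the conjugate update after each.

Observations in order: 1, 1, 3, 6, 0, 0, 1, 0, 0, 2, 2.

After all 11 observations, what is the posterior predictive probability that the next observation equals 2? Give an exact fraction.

7082353453553376763576320/37589973457545958193355601

obs 1: x=1 → posterior Gamma(4, 8)
obs 2: x=1 → posterior Gamma(5, 9)
obs 3: x=3 → posterior Gamma(8, 10)
obs 4: x=6 → posterior Gamma(14, 11)
obs 5: x=0 → posterior Gamma(14, 12)
obs 6: x=0 → posterior Gamma(14, 13)
obs 7: x=1 → posterior Gamma(15, 14)
obs 8: x=0 → posterior Gamma(15, 15)
obs 9: x=0 → posterior Gamma(15, 16)
obs 10: x=2 → posterior Gamma(17, 17)
obs 11: x=2 → posterior Gamma(19, 18)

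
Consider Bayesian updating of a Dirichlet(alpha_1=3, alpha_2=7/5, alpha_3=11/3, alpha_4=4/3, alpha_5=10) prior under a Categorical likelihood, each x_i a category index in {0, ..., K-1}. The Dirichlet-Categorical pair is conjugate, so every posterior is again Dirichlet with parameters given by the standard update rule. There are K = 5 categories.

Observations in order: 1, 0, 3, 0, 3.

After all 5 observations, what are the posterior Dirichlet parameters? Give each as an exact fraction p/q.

alpha_1=5, alpha_2=12/5, alpha_3=11/3, alpha_4=10/3, alpha_5=10

obs 1: x=1 → posterior Dirichlet(3, 12/5, 11/3, 4/3, 10)
obs 2: x=0 → posterior Dirichlet(4, 12/5, 11/3, 4/3, 10)
obs 3: x=3 → posterior Dirichlet(4, 12/5, 11/3, 7/3, 10)
obs 4: x=0 → posterior Dirichlet(5, 12/5, 11/3, 7/3, 10)
obs 5: x=3 → posterior Dirichlet(5, 12/5, 11/3, 10/3, 10)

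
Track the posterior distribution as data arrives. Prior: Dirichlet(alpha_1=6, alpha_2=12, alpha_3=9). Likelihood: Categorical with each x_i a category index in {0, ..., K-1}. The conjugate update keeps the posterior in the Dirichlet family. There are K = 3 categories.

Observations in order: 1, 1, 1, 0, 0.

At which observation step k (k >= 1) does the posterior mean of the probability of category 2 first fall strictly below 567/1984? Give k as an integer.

obs 1: x=1 → posterior Dirichlet(6, 13, 9)
obs 2: x=1 → posterior Dirichlet(6, 14, 9)
obs 3: x=1 → posterior Dirichlet(6, 15, 9)
obs 4: x=0 → posterior Dirichlet(7, 15, 9)
obs 5: x=0 → posterior Dirichlet(8, 15, 9)

k = 5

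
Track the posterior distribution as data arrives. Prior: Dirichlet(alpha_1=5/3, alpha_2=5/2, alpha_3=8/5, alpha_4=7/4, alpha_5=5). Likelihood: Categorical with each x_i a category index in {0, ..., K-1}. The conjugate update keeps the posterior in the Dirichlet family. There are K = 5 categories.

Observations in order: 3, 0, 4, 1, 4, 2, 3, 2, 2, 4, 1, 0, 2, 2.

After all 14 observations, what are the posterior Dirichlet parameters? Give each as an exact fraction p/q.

obs 1: x=3 → posterior Dirichlet(5/3, 5/2, 8/5, 11/4, 5)
obs 2: x=0 → posterior Dirichlet(8/3, 5/2, 8/5, 11/4, 5)
obs 3: x=4 → posterior Dirichlet(8/3, 5/2, 8/5, 11/4, 6)
obs 4: x=1 → posterior Dirichlet(8/3, 7/2, 8/5, 11/4, 6)
obs 5: x=4 → posterior Dirichlet(8/3, 7/2, 8/5, 11/4, 7)
obs 6: x=2 → posterior Dirichlet(8/3, 7/2, 13/5, 11/4, 7)
obs 7: x=3 → posterior Dirichlet(8/3, 7/2, 13/5, 15/4, 7)
obs 8: x=2 → posterior Dirichlet(8/3, 7/2, 18/5, 15/4, 7)
obs 9: x=2 → posterior Dirichlet(8/3, 7/2, 23/5, 15/4, 7)
obs 10: x=4 → posterior Dirichlet(8/3, 7/2, 23/5, 15/4, 8)
obs 11: x=1 → posterior Dirichlet(8/3, 9/2, 23/5, 15/4, 8)
obs 12: x=0 → posterior Dirichlet(11/3, 9/2, 23/5, 15/4, 8)
obs 13: x=2 → posterior Dirichlet(11/3, 9/2, 28/5, 15/4, 8)
obs 14: x=2 → posterior Dirichlet(11/3, 9/2, 33/5, 15/4, 8)

alpha_1=11/3, alpha_2=9/2, alpha_3=33/5, alpha_4=15/4, alpha_5=8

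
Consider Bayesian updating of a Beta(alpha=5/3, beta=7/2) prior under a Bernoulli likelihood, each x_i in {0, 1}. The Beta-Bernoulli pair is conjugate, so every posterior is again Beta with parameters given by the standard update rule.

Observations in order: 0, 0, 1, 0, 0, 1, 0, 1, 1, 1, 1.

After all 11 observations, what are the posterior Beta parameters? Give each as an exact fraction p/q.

obs 1: x=0 → posterior Beta(5/3, 9/2)
obs 2: x=0 → posterior Beta(5/3, 11/2)
obs 3: x=1 → posterior Beta(8/3, 11/2)
obs 4: x=0 → posterior Beta(8/3, 13/2)
obs 5: x=0 → posterior Beta(8/3, 15/2)
obs 6: x=1 → posterior Beta(11/3, 15/2)
obs 7: x=0 → posterior Beta(11/3, 17/2)
obs 8: x=1 → posterior Beta(14/3, 17/2)
obs 9: x=1 → posterior Beta(17/3, 17/2)
obs 10: x=1 → posterior Beta(20/3, 17/2)
obs 11: x=1 → posterior Beta(23/3, 17/2)

alpha=23/3, beta=17/2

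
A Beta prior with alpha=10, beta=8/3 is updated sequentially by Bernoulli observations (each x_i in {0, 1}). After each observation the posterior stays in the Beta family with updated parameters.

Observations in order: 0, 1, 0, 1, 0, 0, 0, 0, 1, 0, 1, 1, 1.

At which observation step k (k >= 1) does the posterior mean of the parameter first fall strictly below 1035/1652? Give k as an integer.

obs 1: x=0 → posterior Beta(10, 11/3)
obs 2: x=1 → posterior Beta(11, 11/3)
obs 3: x=0 → posterior Beta(11, 14/3)
obs 4: x=1 → posterior Beta(12, 14/3)
obs 5: x=0 → posterior Beta(12, 17/3)
obs 6: x=0 → posterior Beta(12, 20/3)
obs 7: x=0 → posterior Beta(12, 23/3)
obs 8: x=0 → posterior Beta(12, 26/3)
obs 9: x=1 → posterior Beta(13, 26/3)
obs 10: x=0 → posterior Beta(13, 29/3)
obs 11: x=1 → posterior Beta(14, 29/3)
obs 12: x=1 → posterior Beta(15, 29/3)
obs 13: x=1 → posterior Beta(16, 29/3)

k = 7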